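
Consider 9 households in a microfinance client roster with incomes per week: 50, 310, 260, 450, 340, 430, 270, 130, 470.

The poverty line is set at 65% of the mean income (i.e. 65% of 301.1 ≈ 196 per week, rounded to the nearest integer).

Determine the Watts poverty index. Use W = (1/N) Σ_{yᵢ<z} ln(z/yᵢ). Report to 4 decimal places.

0.1974

Below the line: 50, 130 (q = 2 of N = 9).
Log gaps: ln(196/50) = 1.3661; ln(196/130) = 0.4106.
W = 1.776672 / 9 = 0.1974.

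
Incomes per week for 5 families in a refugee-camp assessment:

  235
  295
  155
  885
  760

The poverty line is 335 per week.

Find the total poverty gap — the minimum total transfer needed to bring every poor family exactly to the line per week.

320

Incomes under z: 155, 235, 295 (q = 3 of N = 5).
Individual gaps: 335−155 = 180; 335−235 = 100; 335−295 = 40.
Aggregate gap = 320.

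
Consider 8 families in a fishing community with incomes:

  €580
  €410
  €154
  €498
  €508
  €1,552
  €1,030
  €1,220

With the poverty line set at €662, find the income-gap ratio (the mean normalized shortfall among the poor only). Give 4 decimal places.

Incomes under z: €154, €410, €498, €508, €580 (q = 5 of N = 8).
Shortfall ratios (z−y)/z: 0.7674, 0.3807, 0.2477, 0.2326, 0.1239; sum = 1.752266.
I averages over the q = 5 poor units only: 1.752266 / 5 = 0.3505.

0.3505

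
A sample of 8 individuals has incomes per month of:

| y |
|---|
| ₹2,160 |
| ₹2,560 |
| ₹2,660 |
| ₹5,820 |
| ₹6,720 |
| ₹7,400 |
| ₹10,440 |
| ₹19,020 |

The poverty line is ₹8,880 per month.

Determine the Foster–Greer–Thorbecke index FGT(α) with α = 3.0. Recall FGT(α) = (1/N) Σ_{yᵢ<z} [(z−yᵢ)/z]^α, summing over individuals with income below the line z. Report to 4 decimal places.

0.1497

Poor units: ₹2,160, ₹2,560, ₹2,660, ₹5,820, ₹6,720, ₹7,400 (q = 6 of N = 8).
Shortfall ratios: (8880−2160)/8880 = 0.7568; (8880−2560)/8880 = 0.7117; (8880−2660)/8880 = 0.7005; (8880−5820)/8880 = 0.3446; (8880−6720)/8880 = 0.2432; (8880−7400)/8880 = 0.1667.
Raised to α = 3.0: 0.43338; 0.36051; 0.34366; 0.04092; 0.01439; 0.00463.
Sum = 1.197489; FGT(3.0) = 1.197489 / 8 = 0.1497.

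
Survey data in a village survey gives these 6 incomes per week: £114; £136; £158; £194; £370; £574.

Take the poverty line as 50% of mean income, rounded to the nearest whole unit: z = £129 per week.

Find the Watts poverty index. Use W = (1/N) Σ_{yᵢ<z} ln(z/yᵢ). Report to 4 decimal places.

0.0206

Below the line: £114 (q = 1 of N = 6).
Log shortfalls: ln(129/114) = 0.1236.
W = 0.123614 / 6 = 0.0206.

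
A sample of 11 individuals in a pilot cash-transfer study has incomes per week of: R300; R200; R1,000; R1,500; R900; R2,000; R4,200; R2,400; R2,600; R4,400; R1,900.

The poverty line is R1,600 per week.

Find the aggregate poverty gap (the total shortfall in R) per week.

Poor units: R200, R300, R900, R1,000, R1,500 (q = 5 of N = 11).
Individual gaps: 1600−200 = 1400; 1600−300 = 1300; 1600−900 = 700; 1600−1000 = 600; 1600−1500 = 100.
Aggregate gap = R4,100.

R4,100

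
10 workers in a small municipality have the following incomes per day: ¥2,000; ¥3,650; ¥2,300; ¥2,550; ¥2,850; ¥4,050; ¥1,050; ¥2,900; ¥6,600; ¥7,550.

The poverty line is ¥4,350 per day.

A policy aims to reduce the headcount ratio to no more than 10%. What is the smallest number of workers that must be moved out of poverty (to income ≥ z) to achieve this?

7

8 of the 10 workers are poor, so H = 8/10 = 0.800.
A headcount ratio of at most 10% allows at most ⌊0.10 × 10⌋ = 1 poor workers.
So at least 8 − 1 = 7 must be lifted.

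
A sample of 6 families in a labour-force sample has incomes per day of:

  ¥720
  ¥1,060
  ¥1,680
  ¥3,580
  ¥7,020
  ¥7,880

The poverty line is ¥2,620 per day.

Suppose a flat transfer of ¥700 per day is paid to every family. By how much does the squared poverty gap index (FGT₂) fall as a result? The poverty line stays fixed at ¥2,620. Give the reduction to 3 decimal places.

0.114

Before: below the line — ¥720, ¥1,060, ¥1,680; squared poverty gap index (FGT₂) = 0.16819.
After the ¥700 transfer: below the line — ¥1,420, ¥1,760, ¥2,380; squared poverty gap index (FGT₂) = 0.05432.
Reduction = 0.16819 − 0.05432 = 0.114.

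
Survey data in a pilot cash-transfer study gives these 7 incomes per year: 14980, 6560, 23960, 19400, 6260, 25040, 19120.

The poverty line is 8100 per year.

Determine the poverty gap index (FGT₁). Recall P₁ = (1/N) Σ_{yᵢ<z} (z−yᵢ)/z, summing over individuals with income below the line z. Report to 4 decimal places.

0.0596

Below the line: 6260, 6560 (q = 2 of N = 7).
Gap ratios (z−y)/z: (8100−6260)/8100 = 0.2272; (8100−6560)/8100 = 0.1901.
Σ = 0.417284. Dividing by the full population N = 7 gives P₁ = 0.0596.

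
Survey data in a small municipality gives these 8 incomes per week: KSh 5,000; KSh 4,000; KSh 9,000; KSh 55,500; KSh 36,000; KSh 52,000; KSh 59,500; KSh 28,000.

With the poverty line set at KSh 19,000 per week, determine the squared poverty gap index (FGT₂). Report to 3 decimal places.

Incomes under z: KSh 4,000, KSh 5,000, KSh 9,000 (q = 3 of N = 8).
Normalized shortfalls: (19000−4000)/19000 = 0.7895; (19000−5000)/19000 = 0.7368; (19000−9000)/19000 = 0.5263.
Squared: 0.6233; 0.5429; 0.2770.
Sum = 1.443213; P₂ = 1.443213 / 8 = 0.180.

0.180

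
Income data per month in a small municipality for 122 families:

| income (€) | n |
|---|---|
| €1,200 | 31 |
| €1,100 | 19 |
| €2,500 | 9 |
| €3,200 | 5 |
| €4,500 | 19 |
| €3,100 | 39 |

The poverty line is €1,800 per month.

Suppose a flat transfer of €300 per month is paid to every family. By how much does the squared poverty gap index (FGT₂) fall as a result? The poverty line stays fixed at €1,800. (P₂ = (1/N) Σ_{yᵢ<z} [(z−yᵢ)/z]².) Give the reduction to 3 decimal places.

Before: below the line — 19×€1,100, 31×€1,200; squared poverty gap index (FGT₂) = 0.05179.
After the €300 transfer: below the line — 19×€1,400, 31×€1,500; squared poverty gap index (FGT₂) = 0.01475.
Reduction = 0.05179 − 0.01475 = 0.037.

0.037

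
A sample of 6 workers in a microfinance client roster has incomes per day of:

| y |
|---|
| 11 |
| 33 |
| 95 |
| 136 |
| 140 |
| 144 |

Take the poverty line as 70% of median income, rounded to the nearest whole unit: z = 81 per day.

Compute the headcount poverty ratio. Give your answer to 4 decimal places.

2 of the 6 workers have income below 81.
H = 2/6 = 0.3333.

0.3333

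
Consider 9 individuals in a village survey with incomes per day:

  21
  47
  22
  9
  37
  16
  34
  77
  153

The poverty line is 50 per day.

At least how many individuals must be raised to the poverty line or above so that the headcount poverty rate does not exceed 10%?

7

Currently q = 7 of N = 9 are below the line (H = 0.778).
A headcount ratio of at most 10% allows at most ⌊0.10 × 9⌋ = 0 poor individuals.
So at least 7 − 0 = 7 must be lifted.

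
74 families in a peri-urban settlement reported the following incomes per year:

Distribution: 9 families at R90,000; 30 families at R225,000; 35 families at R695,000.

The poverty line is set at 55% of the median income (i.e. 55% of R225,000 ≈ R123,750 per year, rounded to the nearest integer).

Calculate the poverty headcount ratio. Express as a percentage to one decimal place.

9 of the 74 families have income below R123,750.
H = 9/74 = 12.2%.

12.2%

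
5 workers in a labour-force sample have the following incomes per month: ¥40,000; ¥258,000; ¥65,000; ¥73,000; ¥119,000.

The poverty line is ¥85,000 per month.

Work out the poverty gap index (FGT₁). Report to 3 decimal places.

0.181

Below z: ¥40,000, ¥65,000, ¥73,000 (q = 3 of N = 5).
Gap ratios (z−y)/z: (85000−40000)/85000 = 0.5294; (85000−65000)/85000 = 0.2353; (85000−73000)/85000 = 0.1412.
Σ = 0.905882. Dividing by the full population N = 5 gives P₁ = 0.181.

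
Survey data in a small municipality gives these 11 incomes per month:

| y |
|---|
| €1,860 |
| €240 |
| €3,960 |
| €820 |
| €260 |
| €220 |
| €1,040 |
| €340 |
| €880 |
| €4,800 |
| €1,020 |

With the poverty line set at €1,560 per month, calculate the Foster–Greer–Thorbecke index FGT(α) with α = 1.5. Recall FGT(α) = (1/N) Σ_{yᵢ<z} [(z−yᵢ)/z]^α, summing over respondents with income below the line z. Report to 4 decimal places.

Below z: €220, €240, €260, €340, €820, €880, €1,020, €1,040 (q = 8 of N = 11).
Gap ratios (z−y)/z: (1560−220)/1560 = 0.8590; (1560−240)/1560 = 0.8462; (1560−260)/1560 = 0.8333; (1560−340)/1560 = 0.7821; (1560−820)/1560 = 0.4744; (1560−880)/1560 = 0.4359; (1560−1020)/1560 = 0.3462; (1560−1040)/1560 = 0.3333.
Raised to α = 1.5: 0.79610; 0.77835; 0.76073; 0.69160; 0.32671; 0.28779; 0.20366; 0.19245.
Sum = 4.037384; FGT(1.5) = 4.037384 / 11 = 0.3670.

0.3670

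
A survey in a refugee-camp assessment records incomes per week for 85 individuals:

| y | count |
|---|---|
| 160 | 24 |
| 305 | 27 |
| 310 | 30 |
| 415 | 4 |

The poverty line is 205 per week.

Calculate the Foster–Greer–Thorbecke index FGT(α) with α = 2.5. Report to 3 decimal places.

Below the line: 24×160 (q = 24 of N = 85).
Shortfall ratios: (205−160)/205 = 0.2195 (×24).
Raised to α = 2.5: 0.02258 (×24).
Sum = 0.541824; FGT(2.5) = 0.541824 / 85 = 0.006.

0.006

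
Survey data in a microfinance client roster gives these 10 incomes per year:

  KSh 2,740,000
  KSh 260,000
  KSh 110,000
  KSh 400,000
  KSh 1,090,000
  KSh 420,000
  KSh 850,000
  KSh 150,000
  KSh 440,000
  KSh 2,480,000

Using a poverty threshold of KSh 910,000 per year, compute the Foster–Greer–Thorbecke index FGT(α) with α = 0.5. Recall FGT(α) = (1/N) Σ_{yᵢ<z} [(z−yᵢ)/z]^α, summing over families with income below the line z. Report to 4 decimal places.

Poor units: KSh 110,000, KSh 150,000, KSh 260,000, KSh 400,000, KSh 420,000, KSh 440,000, KSh 850,000 (q = 7 of N = 10).
Shortfall ratios: (910000−110000)/910000 = 0.8791; (910000−150000)/910000 = 0.8352; (910000−260000)/910000 = 0.7143; (910000−400000)/910000 = 0.5604; (910000−420000)/910000 = 0.5385; (910000−440000)/910000 = 0.5165; (910000−850000)/910000 = 0.0659.
Raised to α = 0.5: 0.93761; 0.91387; 0.84515; 0.74863; 0.73380; 0.71867; 0.25678.
Sum = 5.154511; FGT(0.5) = 5.154511 / 10 = 0.5155.

0.5155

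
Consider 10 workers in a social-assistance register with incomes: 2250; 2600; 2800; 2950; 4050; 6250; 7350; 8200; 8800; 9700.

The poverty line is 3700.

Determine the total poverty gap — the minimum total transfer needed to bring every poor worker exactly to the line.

4200

Below the line: 2250, 2600, 2800, 2950 (q = 4 of N = 10).
Individual gaps: 3700−2250 = 1450; 3700−2600 = 1100; 3700−2800 = 900; 3700−2950 = 750.
Aggregate gap = 4200.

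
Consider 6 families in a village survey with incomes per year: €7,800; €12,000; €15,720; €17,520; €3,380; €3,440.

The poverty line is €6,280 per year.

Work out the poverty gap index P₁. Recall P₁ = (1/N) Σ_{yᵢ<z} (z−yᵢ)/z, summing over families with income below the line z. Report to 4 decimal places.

0.1523

Below z: €3,380, €3,440 (q = 2 of N = 6).
Gap ratios (z−y)/z: (6280−3380)/6280 = 0.4618; (6280−3440)/6280 = 0.4522.
Σ = 0.914013. Dividing by the full population N = 6 gives P₁ = 0.1523.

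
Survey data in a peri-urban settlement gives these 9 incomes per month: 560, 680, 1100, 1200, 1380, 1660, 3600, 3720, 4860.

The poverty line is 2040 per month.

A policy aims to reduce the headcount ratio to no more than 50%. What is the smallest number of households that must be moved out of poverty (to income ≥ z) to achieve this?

2

6 of the 9 households are poor, so H = 6/9 = 0.667.
A headcount ratio of at most 50% allows at most ⌊0.50 × 9⌋ = 4 poor households.
So at least 6 − 4 = 2 must be lifted.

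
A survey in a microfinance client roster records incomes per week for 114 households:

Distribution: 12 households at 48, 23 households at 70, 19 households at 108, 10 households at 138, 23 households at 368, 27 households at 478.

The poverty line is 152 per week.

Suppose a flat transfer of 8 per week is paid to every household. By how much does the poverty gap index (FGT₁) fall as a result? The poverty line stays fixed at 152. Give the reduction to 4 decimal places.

Before: below the line — 12×48, 23×70, 19×108, 10×138; poverty gap index (FGT₁) = 0.237188.
After the 8 transfer: below the line — 12×56, 23×78, 19×116, 10×146; poverty gap index (FGT₁) = 0.207641.
Reduction = 0.237188 − 0.207641 = 0.0295.

0.0295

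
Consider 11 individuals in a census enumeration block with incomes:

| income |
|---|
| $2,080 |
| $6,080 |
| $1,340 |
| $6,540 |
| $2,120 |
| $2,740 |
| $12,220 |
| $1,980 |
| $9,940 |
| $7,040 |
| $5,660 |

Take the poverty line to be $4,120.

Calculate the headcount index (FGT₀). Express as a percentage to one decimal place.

45.5%

5 of the 11 individuals have income below $4,120.
H = 5/11 = 45.5%.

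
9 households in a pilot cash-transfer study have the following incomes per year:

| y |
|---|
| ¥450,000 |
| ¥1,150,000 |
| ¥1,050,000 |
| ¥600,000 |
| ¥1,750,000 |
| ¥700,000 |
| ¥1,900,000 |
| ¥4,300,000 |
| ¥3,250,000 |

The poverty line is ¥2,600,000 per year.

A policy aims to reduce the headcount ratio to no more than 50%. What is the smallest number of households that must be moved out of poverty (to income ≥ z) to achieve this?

3

Currently q = 7 of N = 9 are below the line (H = 0.778).
A headcount ratio of at most 50% allows at most ⌊0.50 × 9⌋ = 4 poor households.
So at least 7 − 4 = 3 must be lifted.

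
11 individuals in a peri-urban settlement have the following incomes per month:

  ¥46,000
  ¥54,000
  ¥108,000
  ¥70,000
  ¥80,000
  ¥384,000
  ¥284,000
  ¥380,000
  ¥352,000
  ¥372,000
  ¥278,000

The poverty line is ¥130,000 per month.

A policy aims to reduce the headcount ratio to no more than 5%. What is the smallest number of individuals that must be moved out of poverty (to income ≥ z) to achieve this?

Currently q = 5 of N = 11 are below the line (H = 0.455).
A headcount ratio of at most 5% allows at most ⌊0.05 × 11⌋ = 0 poor individuals.
So at least 5 − 0 = 5 must be lifted.

5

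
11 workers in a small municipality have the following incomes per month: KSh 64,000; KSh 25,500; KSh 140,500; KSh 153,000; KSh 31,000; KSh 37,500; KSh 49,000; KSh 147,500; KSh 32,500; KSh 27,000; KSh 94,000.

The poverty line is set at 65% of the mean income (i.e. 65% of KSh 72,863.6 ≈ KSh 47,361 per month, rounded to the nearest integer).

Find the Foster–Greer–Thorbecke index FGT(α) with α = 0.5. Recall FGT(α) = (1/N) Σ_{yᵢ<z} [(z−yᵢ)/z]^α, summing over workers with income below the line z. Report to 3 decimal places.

0.267

Below z: KSh 25,500, KSh 27,000, KSh 31,000, KSh 32,500, KSh 37,500 (q = 5 of N = 11).
Relative gaps: (47361−25500)/47361 = 0.4616; (47361−27000)/47361 = 0.4299; (47361−31000)/47361 = 0.3455; (47361−32500)/47361 = 0.3138; (47361−37500)/47361 = 0.2082.
Raised to α = 0.5: 0.67940; 0.65568; 0.58775; 0.56016; 0.45630.
Sum = 2.939288; FGT(0.5) = 2.939288 / 11 = 0.267.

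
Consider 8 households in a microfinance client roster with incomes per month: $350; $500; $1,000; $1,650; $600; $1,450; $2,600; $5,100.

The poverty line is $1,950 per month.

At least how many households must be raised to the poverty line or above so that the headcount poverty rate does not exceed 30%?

4

6 of the 8 households are poor, so H = 6/8 = 0.750.
A headcount ratio of at most 30% allows at most ⌊0.30 × 8⌋ = 2 poor households.
So at least 6 − 2 = 4 must be lifted.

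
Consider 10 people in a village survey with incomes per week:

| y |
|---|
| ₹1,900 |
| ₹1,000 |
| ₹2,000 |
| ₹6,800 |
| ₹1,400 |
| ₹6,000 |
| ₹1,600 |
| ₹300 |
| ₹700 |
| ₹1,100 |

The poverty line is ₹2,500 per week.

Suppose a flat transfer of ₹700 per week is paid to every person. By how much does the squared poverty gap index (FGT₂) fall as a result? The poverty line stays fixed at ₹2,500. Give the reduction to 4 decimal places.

0.1621

Before: below the line — ₹300, ₹700, ₹1,000, ₹1,100, ₹1,400, ₹1,600, ₹1,900, ₹2,000; squared poverty gap index (FGT₂) = 0.238720.
After the ₹700 transfer: below the line — ₹1,000, ₹1,400, ₹1,700, ₹1,800, ₹2,100, ₹2,300; squared poverty gap index (FGT₂) = 0.076640.
Reduction = 0.238720 − 0.076640 = 0.1621.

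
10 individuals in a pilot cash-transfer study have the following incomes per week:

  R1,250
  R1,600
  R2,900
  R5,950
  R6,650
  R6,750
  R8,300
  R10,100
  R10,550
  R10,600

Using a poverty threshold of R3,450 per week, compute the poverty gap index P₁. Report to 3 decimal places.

0.133

Incomes under z: R1,250, R1,600, R2,900 (q = 3 of N = 10).
Gap ratios (z−y)/z: (3450−1250)/3450 = 0.6377; (3450−1600)/3450 = 0.5362; (3450−2900)/3450 = 0.1594.
Σ = 1.333333. Dividing by the full population N = 10 gives P₁ = 0.133.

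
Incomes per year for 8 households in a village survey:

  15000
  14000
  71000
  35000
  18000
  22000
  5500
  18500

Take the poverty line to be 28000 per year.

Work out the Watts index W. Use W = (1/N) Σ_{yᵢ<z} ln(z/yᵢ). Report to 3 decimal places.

0.505

Below z: 5500, 14000, 15000, 18000, 18500, 22000 (q = 6 of N = 8).
Log gaps: ln(28000/5500) = 1.6275; ln(28000/14000) = 0.6931; ln(28000/15000) = 0.6242; ln(28000/18000) = 0.4418; ln(28000/18500) = 0.4144; ln(28000/22000) = 0.2412.
W = 4.042186 / 8 = 0.505.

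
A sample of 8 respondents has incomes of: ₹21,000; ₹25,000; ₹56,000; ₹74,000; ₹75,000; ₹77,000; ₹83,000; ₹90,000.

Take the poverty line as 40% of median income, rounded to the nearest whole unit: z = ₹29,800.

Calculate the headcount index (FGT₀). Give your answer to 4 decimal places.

2 of the 8 respondents have income below ₹29,800.
H = 2/8 = 0.2500.

0.2500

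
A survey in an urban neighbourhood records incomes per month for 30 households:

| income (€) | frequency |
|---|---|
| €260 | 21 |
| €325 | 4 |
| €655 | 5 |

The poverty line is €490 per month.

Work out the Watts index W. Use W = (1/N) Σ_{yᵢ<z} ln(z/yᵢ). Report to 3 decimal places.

0.498

Poor units: 21×€260, 4×€325 (q = 25 of N = 30).
Log shortfalls: ln(490/260) = 0.6337 (×21); ln(490/325) = 0.4106 (×4).
W = 14.950520 / 30 = 0.498.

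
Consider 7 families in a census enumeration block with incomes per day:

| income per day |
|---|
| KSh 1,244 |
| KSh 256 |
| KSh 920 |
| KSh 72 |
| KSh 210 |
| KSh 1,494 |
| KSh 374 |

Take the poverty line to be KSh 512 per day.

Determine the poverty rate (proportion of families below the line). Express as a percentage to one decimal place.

57.1%

4 of the 7 families have income below KSh 512.
H = 4/7 = 57.1%.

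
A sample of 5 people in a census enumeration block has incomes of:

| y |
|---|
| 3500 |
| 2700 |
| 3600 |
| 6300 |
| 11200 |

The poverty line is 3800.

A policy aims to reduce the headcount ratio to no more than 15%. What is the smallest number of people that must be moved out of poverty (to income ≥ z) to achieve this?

3 of the 5 people are poor, so H = 3/5 = 0.600.
A headcount ratio of at most 15% allows at most ⌊0.15 × 5⌋ = 0 poor people.
So at least 3 − 0 = 3 must be lifted.

3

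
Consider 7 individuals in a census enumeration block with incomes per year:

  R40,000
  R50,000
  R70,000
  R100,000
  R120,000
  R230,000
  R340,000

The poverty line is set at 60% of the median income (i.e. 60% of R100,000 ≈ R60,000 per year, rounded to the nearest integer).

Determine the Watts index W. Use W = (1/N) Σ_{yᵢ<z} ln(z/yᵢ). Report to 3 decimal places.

Poor units: R40,000, R50,000 (q = 2 of N = 7).
ln(z/y) terms: ln(60000/40000) = 0.4055; ln(60000/50000) = 0.1823.
W = 0.587787 / 7 = 0.084.

0.084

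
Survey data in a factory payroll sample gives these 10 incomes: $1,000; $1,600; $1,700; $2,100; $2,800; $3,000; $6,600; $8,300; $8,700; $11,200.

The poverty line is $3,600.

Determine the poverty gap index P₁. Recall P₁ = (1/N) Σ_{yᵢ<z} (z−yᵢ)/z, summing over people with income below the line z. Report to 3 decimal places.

Below z: $1,000, $1,600, $1,700, $2,100, $2,800, $3,000 (q = 6 of N = 10).
Shortfall ratios: (3600−1000)/3600 = 0.7222; (3600−1600)/3600 = 0.5556; (3600−1700)/3600 = 0.5278; (3600−2100)/3600 = 0.4167; (3600−2800)/3600 = 0.2222; (3600−3000)/3600 = 0.1667.
Σ = 2.611111. Dividing by the full population N = 10 gives P₁ = 0.261.

0.261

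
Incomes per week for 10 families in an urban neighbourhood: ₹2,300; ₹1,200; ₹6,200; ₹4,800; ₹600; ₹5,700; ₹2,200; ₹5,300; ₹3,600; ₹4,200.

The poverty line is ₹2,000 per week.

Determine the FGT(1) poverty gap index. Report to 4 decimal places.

Poor units: ₹600, ₹1,200 (q = 2 of N = 10).
Relative gaps: (2000−600)/2000 = 0.7000; (2000−1200)/2000 = 0.4000.
Σ = 1.100000. Dividing by the full population N = 10 gives P₁ = 0.1100.

0.1100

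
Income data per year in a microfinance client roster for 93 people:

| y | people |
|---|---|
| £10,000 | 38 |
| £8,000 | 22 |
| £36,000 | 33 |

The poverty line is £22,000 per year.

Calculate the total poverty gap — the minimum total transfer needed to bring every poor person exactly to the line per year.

£764,000

Incomes under z: 22×£8,000, 38×£10,000 (q = 60 of N = 93).
Individual gaps: 22×(22000−8000) = 308000; 38×(22000−10000) = 456000.
Aggregate gap = £764,000.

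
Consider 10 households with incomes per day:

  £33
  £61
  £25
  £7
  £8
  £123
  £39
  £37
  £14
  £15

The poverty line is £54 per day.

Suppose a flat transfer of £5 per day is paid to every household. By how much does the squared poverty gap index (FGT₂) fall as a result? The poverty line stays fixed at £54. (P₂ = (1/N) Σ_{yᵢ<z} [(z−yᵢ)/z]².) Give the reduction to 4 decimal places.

Before: below the line — £7, £8, £14, £15, £25, £33, £37, £39; squared poverty gap index (FGT₂) = 0.316941.
After the £5 transfer: below the line — £12, £13, £19, £20, £30, £38, £42, £44; squared poverty gap index (FGT₂) = 0.236694.
Reduction = 0.316941 − 0.236694 = 0.0802.

0.0802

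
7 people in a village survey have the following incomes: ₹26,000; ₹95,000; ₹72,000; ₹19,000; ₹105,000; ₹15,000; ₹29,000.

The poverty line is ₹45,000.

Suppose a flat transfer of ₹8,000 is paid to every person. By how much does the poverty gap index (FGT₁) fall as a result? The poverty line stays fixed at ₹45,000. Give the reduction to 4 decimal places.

Before: below the line — ₹15,000, ₹19,000, ₹26,000, ₹29,000; poverty gap index (FGT₁) = 0.288889.
After the ₹8,000 transfer: below the line — ₹23,000, ₹27,000, ₹34,000, ₹37,000; poverty gap index (FGT₁) = 0.187302.
Reduction = 0.288889 − 0.187302 = 0.1016.

0.1016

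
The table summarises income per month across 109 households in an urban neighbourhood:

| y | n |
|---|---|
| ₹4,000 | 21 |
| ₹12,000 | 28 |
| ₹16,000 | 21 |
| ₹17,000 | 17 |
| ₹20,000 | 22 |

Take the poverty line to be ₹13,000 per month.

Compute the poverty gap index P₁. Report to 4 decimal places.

0.1531

Incomes under z: 21×₹4,000, 28×₹12,000 (q = 49 of N = 109).
Normalized shortfalls: (13000−4000)/13000 = 0.6923 (×21); (13000−12000)/13000 = 0.0769 (×28).
Σ = 16.692308. Dividing by the full population N = 109 gives P₁ = 0.1531.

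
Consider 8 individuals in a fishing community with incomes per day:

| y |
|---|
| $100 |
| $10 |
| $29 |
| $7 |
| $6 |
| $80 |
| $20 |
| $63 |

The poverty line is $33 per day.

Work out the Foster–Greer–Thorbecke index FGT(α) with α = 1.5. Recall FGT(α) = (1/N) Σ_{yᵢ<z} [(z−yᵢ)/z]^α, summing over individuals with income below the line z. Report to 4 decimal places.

0.2888

Poor units: $6, $7, $10, $20, $29 (q = 5 of N = 8).
Shortfall ratios: (33−6)/33 = 0.8182; (33−7)/33 = 0.7879; (33−10)/33 = 0.6970; (33−20)/33 = 0.3939; (33−29)/33 = 0.1212.
Raised to α = 1.5: 0.74007; 0.69934; 0.58186; 0.24725; 0.04220.
Sum = 2.310733; FGT(1.5) = 2.310733 / 8 = 0.2888.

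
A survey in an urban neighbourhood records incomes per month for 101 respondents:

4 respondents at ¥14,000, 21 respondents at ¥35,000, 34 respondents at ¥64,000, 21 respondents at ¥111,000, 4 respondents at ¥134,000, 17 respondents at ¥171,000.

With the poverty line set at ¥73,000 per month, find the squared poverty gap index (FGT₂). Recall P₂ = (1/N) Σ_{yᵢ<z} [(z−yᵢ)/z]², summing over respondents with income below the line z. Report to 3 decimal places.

0.087

Below the line: 4×¥14,000, 21×¥35,000, 34×¥64,000 (q = 59 of N = 101).
Gap ratios (z−y)/z: (73000−14000)/73000 = 0.8082 (×4); (73000−35000)/73000 = 0.5205 (×21); (73000−64000)/73000 = 0.1233 (×34).
Squared: 0.6532 (×4); 0.2710 (×21); 0.0152 (×34).
Sum = 8.820041; P₂ = 8.820041 / 101 = 0.087.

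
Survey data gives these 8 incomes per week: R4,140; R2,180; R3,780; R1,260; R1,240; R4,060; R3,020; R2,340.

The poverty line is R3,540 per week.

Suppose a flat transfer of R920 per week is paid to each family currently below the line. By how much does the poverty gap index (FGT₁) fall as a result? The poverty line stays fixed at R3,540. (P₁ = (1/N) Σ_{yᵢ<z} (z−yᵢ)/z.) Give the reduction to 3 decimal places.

Before: below the line — R1,240, R1,260, R2,180, R2,340, R3,020; poverty gap index (FGT₁) = 0.27048.
After the R920 transfer: below the line — R2,160, R2,180, R3,100, R3,260; poverty gap index (FGT₁) = 0.12218.
Reduction = 0.27048 − 0.12218 = 0.148.

0.148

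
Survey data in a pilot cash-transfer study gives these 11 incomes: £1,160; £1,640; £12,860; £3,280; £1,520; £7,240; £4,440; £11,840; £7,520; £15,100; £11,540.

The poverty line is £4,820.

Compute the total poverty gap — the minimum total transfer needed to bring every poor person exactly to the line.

£12,060

Below z: £1,160, £1,520, £1,640, £3,280, £4,440 (q = 5 of N = 11).
Individual gaps: 4820−1160 = 3660; 4820−1520 = 3300; 4820−1640 = 3180; 4820−3280 = 1540; 4820−4440 = 380.
Aggregate gap = £12,060.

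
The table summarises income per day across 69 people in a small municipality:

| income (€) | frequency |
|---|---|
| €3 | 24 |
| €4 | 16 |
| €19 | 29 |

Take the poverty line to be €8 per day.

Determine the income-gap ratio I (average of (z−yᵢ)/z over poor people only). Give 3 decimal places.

0.575

Incomes under z: 24×€3, 16×€4 (q = 40 of N = 69).
Shortfall ratios (z−y)/z: 0.6250 (×24), 0.5000 (×16); sum = 23.000000.
The income-gap ratio divides by q (the poor only): 23.000000 / 40 = 0.575.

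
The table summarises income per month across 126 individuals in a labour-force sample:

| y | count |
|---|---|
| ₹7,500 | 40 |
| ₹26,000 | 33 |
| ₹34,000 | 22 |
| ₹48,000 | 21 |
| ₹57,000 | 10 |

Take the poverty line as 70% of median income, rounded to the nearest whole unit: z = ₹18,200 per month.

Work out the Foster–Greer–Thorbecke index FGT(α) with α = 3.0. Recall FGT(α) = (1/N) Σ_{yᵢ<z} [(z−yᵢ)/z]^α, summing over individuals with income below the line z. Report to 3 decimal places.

0.065

Below z: 40×₹7,500 (q = 40 of N = 126).
Normalized shortfalls: (18200−7500)/18200 = 0.5879 (×40).
Raised to α = 3.0: 0.20321 (×40).
Sum = 8.128252; FGT(3.0) = 8.128252 / 126 = 0.065.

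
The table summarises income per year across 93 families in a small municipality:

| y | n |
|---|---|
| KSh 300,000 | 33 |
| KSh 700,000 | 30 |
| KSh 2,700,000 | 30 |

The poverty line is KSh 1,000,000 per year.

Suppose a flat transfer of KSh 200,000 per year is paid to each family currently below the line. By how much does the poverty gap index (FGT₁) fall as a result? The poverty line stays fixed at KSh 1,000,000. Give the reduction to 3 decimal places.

0.135

Before: below the line — 33×KSh 300,000, 30×KSh 700,000; poverty gap index (FGT₁) = 0.34516.
After the KSh 200,000 transfer: below the line — 33×KSh 500,000, 30×KSh 900,000; poverty gap index (FGT₁) = 0.20968.
Reduction = 0.34516 − 0.20968 = 0.135.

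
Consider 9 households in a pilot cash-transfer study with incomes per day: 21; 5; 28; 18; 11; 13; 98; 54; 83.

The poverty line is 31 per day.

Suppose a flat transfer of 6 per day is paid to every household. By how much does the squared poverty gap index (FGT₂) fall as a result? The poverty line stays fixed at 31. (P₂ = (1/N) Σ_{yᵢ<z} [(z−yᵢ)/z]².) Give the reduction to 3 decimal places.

Before: below the line — 5, 11, 13, 18, 21, 28; squared poverty gap index (FGT₂) = 0.19401.
After the 6 transfer: below the line — 11, 17, 19, 24, 27; squared poverty gap index (FGT₂) = 0.09307.
Reduction = 0.19401 − 0.09307 = 0.101.

0.101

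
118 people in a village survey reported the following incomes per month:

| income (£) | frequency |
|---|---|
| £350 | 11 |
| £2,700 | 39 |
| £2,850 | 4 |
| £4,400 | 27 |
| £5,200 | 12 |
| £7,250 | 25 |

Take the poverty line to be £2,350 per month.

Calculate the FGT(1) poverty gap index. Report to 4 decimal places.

Incomes under z: 11×£350 (q = 11 of N = 118).
Normalized shortfalls: (2350−350)/2350 = 0.8511 (×11).
Σ = 9.361702. Dividing by the full population N = 118 gives P₁ = 0.0793.

0.0793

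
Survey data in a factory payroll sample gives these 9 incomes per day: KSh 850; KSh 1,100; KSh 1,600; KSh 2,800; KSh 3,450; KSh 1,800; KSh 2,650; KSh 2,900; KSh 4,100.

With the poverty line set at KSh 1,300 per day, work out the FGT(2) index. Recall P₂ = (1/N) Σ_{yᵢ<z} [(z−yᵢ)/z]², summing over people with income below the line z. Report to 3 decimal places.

0.016

Below z: KSh 850, KSh 1,100 (q = 2 of N = 9).
Normalized shortfalls: (1300−850)/1300 = 0.3462; (1300−1100)/1300 = 0.1538.
Squared: 0.1198; 0.0237.
Sum = 0.143491; P₂ = 0.143491 / 9 = 0.016.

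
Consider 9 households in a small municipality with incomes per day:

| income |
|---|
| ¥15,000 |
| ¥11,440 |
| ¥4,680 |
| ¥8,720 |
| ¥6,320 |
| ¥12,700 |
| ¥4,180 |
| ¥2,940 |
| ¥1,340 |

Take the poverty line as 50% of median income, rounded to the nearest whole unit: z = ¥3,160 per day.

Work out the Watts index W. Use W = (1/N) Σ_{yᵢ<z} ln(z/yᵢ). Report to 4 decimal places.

Below z: ¥1,340, ¥2,940 (q = 2 of N = 9).
Log shortfalls: ln(3160/1340) = 0.8579; ln(3160/2940) = 0.0722.
W = 0.930065 / 9 = 0.1033.

0.1033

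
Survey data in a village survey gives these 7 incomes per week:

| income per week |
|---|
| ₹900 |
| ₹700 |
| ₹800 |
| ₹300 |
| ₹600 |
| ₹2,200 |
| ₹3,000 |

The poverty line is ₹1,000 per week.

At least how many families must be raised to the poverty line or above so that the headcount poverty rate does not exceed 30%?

3

5 of the 7 families are poor, so H = 5/7 = 0.714.
A headcount ratio of at most 30% allows at most ⌊0.30 × 7⌋ = 2 poor families.
So at least 5 − 2 = 3 must be lifted.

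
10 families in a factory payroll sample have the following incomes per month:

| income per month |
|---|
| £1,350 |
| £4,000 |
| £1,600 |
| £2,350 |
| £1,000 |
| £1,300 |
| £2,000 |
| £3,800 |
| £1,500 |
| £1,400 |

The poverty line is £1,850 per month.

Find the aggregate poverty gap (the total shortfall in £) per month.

Poor units: £1,000, £1,300, £1,350, £1,400, £1,500, £1,600 (q = 6 of N = 10).
Individual gaps: 1850−1000 = 850; 1850−1300 = 550; 1850−1350 = 500; 1850−1400 = 450; 1850−1500 = 350; 1850−1600 = 250.
Aggregate gap = £2,950.

£2,950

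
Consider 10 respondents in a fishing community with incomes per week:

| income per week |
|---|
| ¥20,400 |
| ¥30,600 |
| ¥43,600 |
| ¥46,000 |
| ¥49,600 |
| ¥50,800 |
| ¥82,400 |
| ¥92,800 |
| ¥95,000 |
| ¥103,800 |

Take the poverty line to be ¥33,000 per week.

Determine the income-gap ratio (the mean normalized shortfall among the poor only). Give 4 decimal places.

0.2273

Below z: ¥20,400, ¥30,600 (q = 2 of N = 10).
Relative gaps: 0.3818, 0.0727; sum = 0.454545.
I averages over the q = 2 poor units only: 0.454545 / 2 = 0.2273.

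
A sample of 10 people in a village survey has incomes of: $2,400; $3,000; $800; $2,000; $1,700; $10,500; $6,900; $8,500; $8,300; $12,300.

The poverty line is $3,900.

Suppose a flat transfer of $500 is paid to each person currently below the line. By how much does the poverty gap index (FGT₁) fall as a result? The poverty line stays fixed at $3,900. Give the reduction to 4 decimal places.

Before: below the line — $800, $1,700, $2,000, $2,400, $3,000; poverty gap index (FGT₁) = 0.246154.
After the $500 transfer: below the line — $1,300, $2,200, $2,500, $2,900, $3,500; poverty gap index (FGT₁) = 0.182051.
Reduction = 0.246154 − 0.182051 = 0.0641.

0.0641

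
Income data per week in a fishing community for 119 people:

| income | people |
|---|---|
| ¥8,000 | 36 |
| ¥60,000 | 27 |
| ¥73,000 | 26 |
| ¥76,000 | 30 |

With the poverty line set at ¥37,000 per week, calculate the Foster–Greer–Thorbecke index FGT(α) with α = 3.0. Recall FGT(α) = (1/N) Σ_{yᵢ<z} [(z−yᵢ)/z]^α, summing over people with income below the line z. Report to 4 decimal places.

Below z: 36×¥8,000 (q = 36 of N = 119).
Normalized shortfalls: (37000−8000)/37000 = 0.7838 (×36).
Raised to α = 3.0: 0.48149 (×36).
Sum = 17.333702; FGT(3.0) = 17.333702 / 119 = 0.1457.

0.1457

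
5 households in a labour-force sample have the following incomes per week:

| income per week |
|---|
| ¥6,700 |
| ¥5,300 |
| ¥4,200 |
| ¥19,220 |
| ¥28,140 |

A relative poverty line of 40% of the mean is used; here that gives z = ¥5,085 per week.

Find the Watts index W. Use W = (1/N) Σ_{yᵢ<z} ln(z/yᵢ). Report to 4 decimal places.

Incomes under z: ¥4,200 (q = 1 of N = 5).
Log gaps: ln(5085/4200) = 0.1912.
W = 0.191211 / 5 = 0.0382.

0.0382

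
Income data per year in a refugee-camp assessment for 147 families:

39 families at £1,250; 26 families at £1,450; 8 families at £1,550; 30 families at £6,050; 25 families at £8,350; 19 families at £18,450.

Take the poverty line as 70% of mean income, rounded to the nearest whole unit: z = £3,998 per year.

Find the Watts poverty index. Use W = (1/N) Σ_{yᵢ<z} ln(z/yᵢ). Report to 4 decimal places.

0.5394

Poor units: 39×£1,250, 26×£1,450, 8×£1,550 (q = 73 of N = 147).
Log gaps: ln(3998/1250) = 1.1627 (×39); ln(3998/1450) = 1.0142 (×26); ln(3998/1550) = 0.9475 (×8).
W = 79.293689 / 147 = 0.5394.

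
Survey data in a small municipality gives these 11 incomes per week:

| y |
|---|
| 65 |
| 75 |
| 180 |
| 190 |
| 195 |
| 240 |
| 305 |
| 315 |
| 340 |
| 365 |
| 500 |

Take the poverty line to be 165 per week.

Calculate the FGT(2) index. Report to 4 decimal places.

Incomes under z: 65, 75 (q = 2 of N = 11).
Gap ratios (z−y)/z: (165−65)/165 = 0.6061; (165−75)/165 = 0.5455.
Squared: 0.3673; 0.2975.
Sum = 0.664830; P₂ = 0.664830 / 11 = 0.0604.

0.0604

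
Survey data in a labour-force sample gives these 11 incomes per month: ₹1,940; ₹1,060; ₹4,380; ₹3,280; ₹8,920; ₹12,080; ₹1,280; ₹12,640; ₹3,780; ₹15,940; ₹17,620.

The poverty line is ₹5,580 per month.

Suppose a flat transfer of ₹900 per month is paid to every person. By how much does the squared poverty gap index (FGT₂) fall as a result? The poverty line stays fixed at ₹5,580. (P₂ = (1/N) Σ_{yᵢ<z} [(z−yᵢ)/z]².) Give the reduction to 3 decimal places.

Before: below the line — ₹1,060, ₹1,280, ₹1,940, ₹3,280, ₹3,780, ₹4,380; squared poverty gap index (FGT₂) = 0.18143.
After the ₹900 transfer: below the line — ₹1,960, ₹2,180, ₹2,840, ₹4,180, ₹4,680, ₹5,280; squared poverty gap index (FGT₂) = 0.10228.
Reduction = 0.18143 − 0.10228 = 0.079.

0.079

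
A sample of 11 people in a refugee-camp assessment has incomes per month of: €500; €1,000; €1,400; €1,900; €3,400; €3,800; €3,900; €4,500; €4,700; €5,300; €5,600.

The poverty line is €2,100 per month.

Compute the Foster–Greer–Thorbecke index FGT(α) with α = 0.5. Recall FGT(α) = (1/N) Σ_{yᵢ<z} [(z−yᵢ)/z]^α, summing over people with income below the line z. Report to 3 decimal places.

0.226

Poor units: €500, €1,000, €1,400, €1,900 (q = 4 of N = 11).
Gap ratios (z−y)/z: (2100−500)/2100 = 0.7619; (2100−1000)/2100 = 0.5238; (2100−1400)/2100 = 0.3333; (2100−1900)/2100 = 0.0952.
Raised to α = 0.5: 0.87287; 0.72375; 0.57735; 0.30861.
Sum = 2.482575; FGT(0.5) = 2.482575 / 11 = 0.226.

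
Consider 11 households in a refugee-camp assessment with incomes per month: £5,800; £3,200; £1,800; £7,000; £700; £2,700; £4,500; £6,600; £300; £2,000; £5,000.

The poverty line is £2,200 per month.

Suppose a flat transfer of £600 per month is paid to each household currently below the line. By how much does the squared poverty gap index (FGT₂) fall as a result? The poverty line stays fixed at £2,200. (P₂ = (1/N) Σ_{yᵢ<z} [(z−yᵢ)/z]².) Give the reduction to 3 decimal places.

0.067

Before: below the line — £300, £700, £1,800, £2,000; squared poverty gap index (FGT₂) = 0.11382.
After the £600 transfer: below the line — £900, £1,300; squared poverty gap index (FGT₂) = 0.04696.
Reduction = 0.11382 − 0.04696 = 0.067.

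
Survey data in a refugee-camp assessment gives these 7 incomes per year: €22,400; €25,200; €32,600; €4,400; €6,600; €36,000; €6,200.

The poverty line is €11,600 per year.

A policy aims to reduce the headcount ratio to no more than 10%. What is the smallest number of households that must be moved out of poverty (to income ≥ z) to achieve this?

3

Currently q = 3 of N = 7 are below the line (H = 0.429).
A headcount ratio of at most 10% allows at most ⌊0.10 × 7⌋ = 0 poor households.
So at least 3 − 0 = 3 must be lifted.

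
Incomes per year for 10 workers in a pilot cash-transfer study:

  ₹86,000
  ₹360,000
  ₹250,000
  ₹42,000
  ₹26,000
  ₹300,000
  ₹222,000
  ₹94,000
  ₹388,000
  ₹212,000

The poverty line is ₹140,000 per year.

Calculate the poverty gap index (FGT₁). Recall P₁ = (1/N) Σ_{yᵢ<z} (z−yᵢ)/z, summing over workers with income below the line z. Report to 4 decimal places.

0.2229

Below the line: ₹26,000, ₹42,000, ₹86,000, ₹94,000 (q = 4 of N = 10).
Shortfall ratios: (140000−26000)/140000 = 0.8143; (140000−42000)/140000 = 0.7000; (140000−86000)/140000 = 0.3857; (140000−94000)/140000 = 0.3286.
Sum of shortfalls = 2.228571; P₁ averages over all N: 2.228571 / 10 = 0.2229.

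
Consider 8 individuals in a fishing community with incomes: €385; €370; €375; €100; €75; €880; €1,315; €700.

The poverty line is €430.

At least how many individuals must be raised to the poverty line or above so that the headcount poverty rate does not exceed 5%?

5 of the 8 individuals are poor, so H = 5/8 = 0.625.
A headcount ratio of at most 5% allows at most ⌊0.05 × 8⌋ = 0 poor individuals.
So at least 5 − 0 = 5 must be lifted.

5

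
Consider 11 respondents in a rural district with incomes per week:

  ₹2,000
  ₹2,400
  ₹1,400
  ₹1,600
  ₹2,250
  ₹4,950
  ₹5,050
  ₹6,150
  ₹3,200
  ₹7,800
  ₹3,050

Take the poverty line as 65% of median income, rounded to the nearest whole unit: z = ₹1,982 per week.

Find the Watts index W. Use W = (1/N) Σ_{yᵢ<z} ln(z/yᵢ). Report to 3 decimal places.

0.051

Below z: ₹1,400, ₹1,600 (q = 2 of N = 11).
Log shortfalls: ln(1982/1400) = 0.3476; ln(1982/1600) = 0.2141.
W = 0.561737 / 11 = 0.051.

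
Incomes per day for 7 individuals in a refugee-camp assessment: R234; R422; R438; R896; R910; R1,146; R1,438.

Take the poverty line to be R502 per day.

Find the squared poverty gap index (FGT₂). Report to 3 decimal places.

Poor units: R234, R422, R438 (q = 3 of N = 7).
Shortfall ratios: (502−234)/502 = 0.5339; (502−422)/502 = 0.1594; (502−438)/502 = 0.1275.
Squared: 0.2850; 0.0254; 0.0163.
Sum = 0.326661; P₂ = 0.326661 / 7 = 0.047.

0.047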